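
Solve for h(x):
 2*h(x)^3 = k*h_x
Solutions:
 h(x) = -sqrt(2)*sqrt(-k/(C1*k + 2*x))/2
 h(x) = sqrt(2)*sqrt(-k/(C1*k + 2*x))/2


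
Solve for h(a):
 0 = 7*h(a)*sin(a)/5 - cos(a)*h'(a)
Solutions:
 h(a) = C1/cos(a)^(7/5)


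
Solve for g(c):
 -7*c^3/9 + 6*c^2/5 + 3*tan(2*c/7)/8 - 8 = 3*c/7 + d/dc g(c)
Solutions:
 g(c) = C1 - 7*c^4/36 + 2*c^3/5 - 3*c^2/14 - 8*c - 21*log(cos(2*c/7))/16


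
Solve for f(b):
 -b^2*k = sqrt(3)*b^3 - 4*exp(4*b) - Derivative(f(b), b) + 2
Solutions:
 f(b) = C1 + sqrt(3)*b^4/4 + b^3*k/3 + 2*b - exp(4*b)


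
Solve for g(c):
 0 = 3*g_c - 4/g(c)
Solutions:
 g(c) = -sqrt(C1 + 24*c)/3
 g(c) = sqrt(C1 + 24*c)/3


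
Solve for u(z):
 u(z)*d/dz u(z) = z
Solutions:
 u(z) = -sqrt(C1 + z^2)
 u(z) = sqrt(C1 + z^2)


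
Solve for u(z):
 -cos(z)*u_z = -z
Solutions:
 u(z) = C1 + Integral(z/cos(z), z)


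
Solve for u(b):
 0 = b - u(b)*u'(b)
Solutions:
 u(b) = -sqrt(C1 + b^2)
 u(b) = sqrt(C1 + b^2)


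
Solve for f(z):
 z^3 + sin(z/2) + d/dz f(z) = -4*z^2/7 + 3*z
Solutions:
 f(z) = C1 - z^4/4 - 4*z^3/21 + 3*z^2/2 + 2*cos(z/2)


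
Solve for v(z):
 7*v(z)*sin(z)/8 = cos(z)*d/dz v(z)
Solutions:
 v(z) = C1/cos(z)^(7/8)


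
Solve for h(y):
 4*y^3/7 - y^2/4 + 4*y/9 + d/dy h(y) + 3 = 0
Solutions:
 h(y) = C1 - y^4/7 + y^3/12 - 2*y^2/9 - 3*y


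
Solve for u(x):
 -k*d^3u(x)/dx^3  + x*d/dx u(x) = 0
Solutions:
 u(x) = C1 + Integral(C2*airyai(x*(1/k)^(1/3)) + C3*airybi(x*(1/k)^(1/3)), x)


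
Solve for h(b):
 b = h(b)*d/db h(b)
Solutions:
 h(b) = -sqrt(C1 + b^2)
 h(b) = sqrt(C1 + b^2)


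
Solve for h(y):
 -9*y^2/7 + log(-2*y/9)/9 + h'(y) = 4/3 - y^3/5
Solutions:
 h(y) = C1 - y^4/20 + 3*y^3/7 - y*log(-y)/9 + y*(-log(2) + 2*log(3) + 13)/9


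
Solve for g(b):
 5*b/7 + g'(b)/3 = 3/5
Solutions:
 g(b) = C1 - 15*b^2/14 + 9*b/5


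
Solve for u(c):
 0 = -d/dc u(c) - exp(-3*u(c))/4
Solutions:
 u(c) = log(C1 - 3*c/4)/3
 u(c) = log((-1 - sqrt(3)*I)*(C1 - 3*c/4)^(1/3)/2)
 u(c) = log((-1 + sqrt(3)*I)*(C1 - 3*c/4)^(1/3)/2)


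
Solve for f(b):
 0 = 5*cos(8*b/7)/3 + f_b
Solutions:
 f(b) = C1 - 35*sin(8*b/7)/24


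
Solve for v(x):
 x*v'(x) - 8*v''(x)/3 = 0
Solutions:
 v(x) = C1 + C2*erfi(sqrt(3)*x/4)


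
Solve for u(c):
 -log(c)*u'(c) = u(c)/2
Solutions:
 u(c) = C1*exp(-li(c)/2)


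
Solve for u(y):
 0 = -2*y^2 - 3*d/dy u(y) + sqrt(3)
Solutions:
 u(y) = C1 - 2*y^3/9 + sqrt(3)*y/3


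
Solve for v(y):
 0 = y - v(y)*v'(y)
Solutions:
 v(y) = -sqrt(C1 + y^2)
 v(y) = sqrt(C1 + y^2)


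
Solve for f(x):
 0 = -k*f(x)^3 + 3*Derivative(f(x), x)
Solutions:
 f(x) = -sqrt(6)*sqrt(-1/(C1 + k*x))/2
 f(x) = sqrt(6)*sqrt(-1/(C1 + k*x))/2


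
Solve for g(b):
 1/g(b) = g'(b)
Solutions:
 g(b) = -sqrt(C1 + 2*b)
 g(b) = sqrt(C1 + 2*b)


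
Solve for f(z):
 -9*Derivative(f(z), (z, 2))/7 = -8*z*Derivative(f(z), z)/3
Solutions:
 f(z) = C1 + C2*erfi(2*sqrt(21)*z/9)


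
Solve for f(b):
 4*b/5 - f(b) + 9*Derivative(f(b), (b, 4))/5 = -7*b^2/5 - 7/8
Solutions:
 f(b) = C1*exp(-sqrt(3)*5^(1/4)*b/3) + C2*exp(sqrt(3)*5^(1/4)*b/3) + C3*sin(sqrt(3)*5^(1/4)*b/3) + C4*cos(sqrt(3)*5^(1/4)*b/3) + 7*b^2/5 + 4*b/5 + 7/8


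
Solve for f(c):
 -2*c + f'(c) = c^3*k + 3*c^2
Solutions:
 f(c) = C1 + c^4*k/4 + c^3 + c^2


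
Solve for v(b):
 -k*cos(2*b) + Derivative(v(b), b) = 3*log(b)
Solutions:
 v(b) = C1 + 3*b*log(b) - 3*b + k*sin(2*b)/2


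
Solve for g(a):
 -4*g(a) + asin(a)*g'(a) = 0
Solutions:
 g(a) = C1*exp(4*Integral(1/asin(a), a))


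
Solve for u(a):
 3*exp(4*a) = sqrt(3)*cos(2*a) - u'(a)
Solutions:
 u(a) = C1 - 3*exp(4*a)/4 + sqrt(3)*sin(2*a)/2


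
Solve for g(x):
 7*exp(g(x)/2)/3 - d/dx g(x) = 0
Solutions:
 g(x) = 2*log(-1/(C1 + 7*x)) + 2*log(6)


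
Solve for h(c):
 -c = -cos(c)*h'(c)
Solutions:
 h(c) = C1 + Integral(c/cos(c), c)


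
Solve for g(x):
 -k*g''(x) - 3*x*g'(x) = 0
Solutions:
 g(x) = C1 + C2*sqrt(k)*erf(sqrt(6)*x*sqrt(1/k)/2)


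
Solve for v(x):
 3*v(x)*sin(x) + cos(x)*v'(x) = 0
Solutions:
 v(x) = C1*cos(x)^3


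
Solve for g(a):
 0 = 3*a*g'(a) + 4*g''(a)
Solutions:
 g(a) = C1 + C2*erf(sqrt(6)*a/4)


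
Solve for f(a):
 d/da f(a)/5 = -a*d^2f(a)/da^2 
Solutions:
 f(a) = C1 + C2*a^(4/5)


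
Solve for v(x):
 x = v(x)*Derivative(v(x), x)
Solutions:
 v(x) = -sqrt(C1 + x^2)
 v(x) = sqrt(C1 + x^2)


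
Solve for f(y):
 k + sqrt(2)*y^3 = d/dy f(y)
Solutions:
 f(y) = C1 + k*y + sqrt(2)*y^4/4


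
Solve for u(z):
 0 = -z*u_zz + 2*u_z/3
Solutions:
 u(z) = C1 + C2*z^(5/3)


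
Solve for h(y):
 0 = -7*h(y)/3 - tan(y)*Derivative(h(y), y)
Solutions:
 h(y) = C1/sin(y)^(7/3)


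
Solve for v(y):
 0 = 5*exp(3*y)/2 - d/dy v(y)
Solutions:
 v(y) = C1 + 5*exp(3*y)/6


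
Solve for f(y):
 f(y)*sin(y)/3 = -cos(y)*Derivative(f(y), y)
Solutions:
 f(y) = C1*cos(y)^(1/3)


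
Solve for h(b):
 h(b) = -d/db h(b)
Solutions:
 h(b) = C1*exp(-b)


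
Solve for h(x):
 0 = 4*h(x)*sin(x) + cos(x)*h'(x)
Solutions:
 h(x) = C1*cos(x)^4


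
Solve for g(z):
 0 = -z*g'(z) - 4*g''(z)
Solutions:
 g(z) = C1 + C2*erf(sqrt(2)*z/4)


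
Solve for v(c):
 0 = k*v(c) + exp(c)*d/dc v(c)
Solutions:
 v(c) = C1*exp(k*exp(-c))


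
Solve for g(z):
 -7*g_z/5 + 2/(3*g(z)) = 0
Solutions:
 g(z) = -sqrt(C1 + 420*z)/21
 g(z) = sqrt(C1 + 420*z)/21


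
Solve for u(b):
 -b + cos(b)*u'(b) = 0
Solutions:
 u(b) = C1 + Integral(b/cos(b), b)


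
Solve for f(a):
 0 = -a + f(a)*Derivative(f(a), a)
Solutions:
 f(a) = -sqrt(C1 + a^2)
 f(a) = sqrt(C1 + a^2)


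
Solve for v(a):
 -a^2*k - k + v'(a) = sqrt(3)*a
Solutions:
 v(a) = C1 + a^3*k/3 + sqrt(3)*a^2/2 + a*k


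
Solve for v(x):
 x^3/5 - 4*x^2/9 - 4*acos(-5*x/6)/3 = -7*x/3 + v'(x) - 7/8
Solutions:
 v(x) = C1 + x^4/20 - 4*x^3/27 + 7*x^2/6 - 4*x*acos(-5*x/6)/3 + 7*x/8 - 4*sqrt(36 - 25*x^2)/15


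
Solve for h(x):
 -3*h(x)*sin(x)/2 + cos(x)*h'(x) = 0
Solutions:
 h(x) = C1/cos(x)^(3/2)


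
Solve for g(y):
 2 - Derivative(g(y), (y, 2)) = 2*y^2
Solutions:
 g(y) = C1 + C2*y - y^4/6 + y^2


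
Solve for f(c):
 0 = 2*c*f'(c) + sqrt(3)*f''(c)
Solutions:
 f(c) = C1 + C2*erf(3^(3/4)*c/3)


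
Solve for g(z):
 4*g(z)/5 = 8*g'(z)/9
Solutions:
 g(z) = C1*exp(9*z/10)


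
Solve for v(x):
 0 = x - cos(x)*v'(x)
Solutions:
 v(x) = C1 + Integral(x/cos(x), x)


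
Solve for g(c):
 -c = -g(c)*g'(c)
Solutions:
 g(c) = -sqrt(C1 + c^2)
 g(c) = sqrt(C1 + c^2)


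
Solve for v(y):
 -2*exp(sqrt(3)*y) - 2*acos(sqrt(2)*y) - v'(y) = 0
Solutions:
 v(y) = C1 - 2*y*acos(sqrt(2)*y) + sqrt(2)*sqrt(1 - 2*y^2) - 2*sqrt(3)*exp(sqrt(3)*y)/3


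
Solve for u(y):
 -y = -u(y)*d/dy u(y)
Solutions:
 u(y) = -sqrt(C1 + y^2)
 u(y) = sqrt(C1 + y^2)


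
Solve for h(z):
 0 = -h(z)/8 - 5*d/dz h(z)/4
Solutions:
 h(z) = C1*exp(-z/10)


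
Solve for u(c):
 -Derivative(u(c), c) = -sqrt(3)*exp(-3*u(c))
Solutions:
 u(c) = log(C1 + 3*sqrt(3)*c)/3
 u(c) = log((-3^(1/3) - 3^(5/6)*I)*(C1 + sqrt(3)*c)^(1/3)/2)
 u(c) = log((-3^(1/3) + 3^(5/6)*I)*(C1 + sqrt(3)*c)^(1/3)/2)


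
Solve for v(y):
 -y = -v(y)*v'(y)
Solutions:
 v(y) = -sqrt(C1 + y^2)
 v(y) = sqrt(C1 + y^2)


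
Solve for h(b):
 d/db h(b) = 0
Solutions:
 h(b) = C1


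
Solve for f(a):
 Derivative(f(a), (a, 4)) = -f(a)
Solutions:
 f(a) = (C1*sin(sqrt(2)*a/2) + C2*cos(sqrt(2)*a/2))*exp(-sqrt(2)*a/2) + (C3*sin(sqrt(2)*a/2) + C4*cos(sqrt(2)*a/2))*exp(sqrt(2)*a/2)


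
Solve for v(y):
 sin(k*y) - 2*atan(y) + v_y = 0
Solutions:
 v(y) = C1 + 2*y*atan(y) - Piecewise((-cos(k*y)/k, Ne(k, 0)), (0, True)) - log(y^2 + 1)


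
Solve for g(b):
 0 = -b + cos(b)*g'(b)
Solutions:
 g(b) = C1 + Integral(b/cos(b), b)


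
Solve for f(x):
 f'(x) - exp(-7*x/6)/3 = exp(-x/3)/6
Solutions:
 f(x) = C1 - exp(-x/3)/2 - 2*exp(-7*x/6)/7


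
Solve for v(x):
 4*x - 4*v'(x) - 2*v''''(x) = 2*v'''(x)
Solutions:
 v(x) = C1 + C2*exp(x*(-2 + (3*sqrt(87) + 28)^(-1/3) + (3*sqrt(87) + 28)^(1/3))/6)*sin(sqrt(3)*x*(-(3*sqrt(87) + 28)^(1/3) + (3*sqrt(87) + 28)^(-1/3))/6) + C3*exp(x*(-2 + (3*sqrt(87) + 28)^(-1/3) + (3*sqrt(87) + 28)^(1/3))/6)*cos(sqrt(3)*x*(-(3*sqrt(87) + 28)^(1/3) + (3*sqrt(87) + 28)^(-1/3))/6) + C4*exp(-x*((3*sqrt(87) + 28)^(-1/3) + 1 + (3*sqrt(87) + 28)^(1/3))/3) + x^2/2


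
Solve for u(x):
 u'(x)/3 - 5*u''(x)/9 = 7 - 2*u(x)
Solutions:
 u(x) = C1*exp(3*x*(1 - sqrt(41))/10) + C2*exp(3*x*(1 + sqrt(41))/10) + 7/2


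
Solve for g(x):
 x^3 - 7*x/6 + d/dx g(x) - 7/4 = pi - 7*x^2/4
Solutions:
 g(x) = C1 - x^4/4 - 7*x^3/12 + 7*x^2/12 + 7*x/4 + pi*x


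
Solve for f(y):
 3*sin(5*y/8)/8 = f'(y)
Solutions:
 f(y) = C1 - 3*cos(5*y/8)/5


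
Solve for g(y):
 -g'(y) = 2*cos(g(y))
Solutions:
 g(y) = pi - asin((C1 + exp(4*y))/(C1 - exp(4*y)))
 g(y) = asin((C1 + exp(4*y))/(C1 - exp(4*y)))


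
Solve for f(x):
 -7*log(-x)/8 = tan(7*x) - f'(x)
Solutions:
 f(x) = C1 + 7*x*log(-x)/8 - 7*x/8 - log(cos(7*x))/7


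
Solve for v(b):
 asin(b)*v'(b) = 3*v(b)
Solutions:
 v(b) = C1*exp(3*Integral(1/asin(b), b))


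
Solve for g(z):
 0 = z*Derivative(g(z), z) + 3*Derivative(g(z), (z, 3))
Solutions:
 g(z) = C1 + Integral(C2*airyai(-3^(2/3)*z/3) + C3*airybi(-3^(2/3)*z/3), z)


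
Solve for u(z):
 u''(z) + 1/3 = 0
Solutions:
 u(z) = C1 + C2*z - z^2/6


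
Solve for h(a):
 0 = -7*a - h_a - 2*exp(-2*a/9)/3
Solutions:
 h(a) = C1 - 7*a^2/2 + 3*exp(-2*a/9)


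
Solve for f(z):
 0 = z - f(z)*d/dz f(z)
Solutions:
 f(z) = -sqrt(C1 + z^2)
 f(z) = sqrt(C1 + z^2)


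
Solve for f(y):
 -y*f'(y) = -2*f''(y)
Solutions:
 f(y) = C1 + C2*erfi(y/2)


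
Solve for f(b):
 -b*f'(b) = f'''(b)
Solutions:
 f(b) = C1 + Integral(C2*airyai(-b) + C3*airybi(-b), b)


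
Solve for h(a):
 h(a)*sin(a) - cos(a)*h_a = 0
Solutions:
 h(a) = C1/cos(a)


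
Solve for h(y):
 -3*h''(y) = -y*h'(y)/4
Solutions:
 h(y) = C1 + C2*erfi(sqrt(6)*y/12)


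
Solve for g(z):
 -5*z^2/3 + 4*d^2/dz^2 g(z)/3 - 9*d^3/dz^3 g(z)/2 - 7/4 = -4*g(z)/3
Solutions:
 g(z) = C1*exp(z*(-2^(2/3)*(81*sqrt(59817) + 19811)^(1/3) - 32*2^(1/3)/(81*sqrt(59817) + 19811)^(1/3) + 16)/162)*sin(2^(1/3)*sqrt(3)*z*(-2^(1/3)*(81*sqrt(59817) + 19811)^(1/3) + 32/(81*sqrt(59817) + 19811)^(1/3))/162) + C2*exp(z*(-2^(2/3)*(81*sqrt(59817) + 19811)^(1/3) - 32*2^(1/3)/(81*sqrt(59817) + 19811)^(1/3) + 16)/162)*cos(2^(1/3)*sqrt(3)*z*(-2^(1/3)*(81*sqrt(59817) + 19811)^(1/3) + 32/(81*sqrt(59817) + 19811)^(1/3))/162) + C3*exp(z*(32*2^(1/3)/(81*sqrt(59817) + 19811)^(1/3) + 8 + 2^(2/3)*(81*sqrt(59817) + 19811)^(1/3))/81) + 5*z^2/4 - 19/16


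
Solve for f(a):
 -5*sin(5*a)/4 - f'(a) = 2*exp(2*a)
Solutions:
 f(a) = C1 - exp(2*a) + cos(5*a)/4


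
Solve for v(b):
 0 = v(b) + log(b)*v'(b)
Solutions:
 v(b) = C1*exp(-li(b))


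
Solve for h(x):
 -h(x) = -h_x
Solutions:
 h(x) = C1*exp(x)


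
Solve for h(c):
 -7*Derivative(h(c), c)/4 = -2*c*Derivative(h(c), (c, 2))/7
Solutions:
 h(c) = C1 + C2*c^(57/8)


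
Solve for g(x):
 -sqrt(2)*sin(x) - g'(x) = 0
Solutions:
 g(x) = C1 + sqrt(2)*cos(x)


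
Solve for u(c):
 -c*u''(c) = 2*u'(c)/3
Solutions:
 u(c) = C1 + C2*c^(1/3)


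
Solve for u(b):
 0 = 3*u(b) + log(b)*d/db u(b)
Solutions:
 u(b) = C1*exp(-3*li(b))


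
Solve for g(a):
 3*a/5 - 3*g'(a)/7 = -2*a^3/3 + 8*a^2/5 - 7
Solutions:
 g(a) = C1 + 7*a^4/18 - 56*a^3/45 + 7*a^2/10 + 49*a/3


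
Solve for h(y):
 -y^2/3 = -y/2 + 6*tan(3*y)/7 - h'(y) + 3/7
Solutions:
 h(y) = C1 + y^3/9 - y^2/4 + 3*y/7 - 2*log(cos(3*y))/7


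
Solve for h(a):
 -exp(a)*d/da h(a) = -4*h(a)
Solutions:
 h(a) = C1*exp(-4*exp(-a))


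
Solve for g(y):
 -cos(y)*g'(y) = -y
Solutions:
 g(y) = C1 + Integral(y/cos(y), y)


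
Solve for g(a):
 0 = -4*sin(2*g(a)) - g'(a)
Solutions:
 g(a) = pi - acos((-C1 - exp(16*a))/(C1 - exp(16*a)))/2
 g(a) = acos((-C1 - exp(16*a))/(C1 - exp(16*a)))/2


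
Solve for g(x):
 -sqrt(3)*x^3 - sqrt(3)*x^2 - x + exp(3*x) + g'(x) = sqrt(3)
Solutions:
 g(x) = C1 + sqrt(3)*x^4/4 + sqrt(3)*x^3/3 + x^2/2 + sqrt(3)*x - exp(3*x)/3


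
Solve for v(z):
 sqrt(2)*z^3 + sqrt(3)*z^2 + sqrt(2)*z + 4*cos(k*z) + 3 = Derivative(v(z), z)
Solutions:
 v(z) = C1 + sqrt(2)*z^4/4 + sqrt(3)*z^3/3 + sqrt(2)*z^2/2 + 3*z + 4*sin(k*z)/k


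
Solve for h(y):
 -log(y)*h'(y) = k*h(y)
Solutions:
 h(y) = C1*exp(-k*li(y))


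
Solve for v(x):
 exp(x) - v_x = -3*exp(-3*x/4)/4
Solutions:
 v(x) = C1 + exp(x) - 1/exp(x)^(3/4)


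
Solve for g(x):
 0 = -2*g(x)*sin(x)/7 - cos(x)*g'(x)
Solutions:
 g(x) = C1*cos(x)^(2/7)


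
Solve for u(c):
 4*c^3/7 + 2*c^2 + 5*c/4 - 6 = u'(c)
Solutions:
 u(c) = C1 + c^4/7 + 2*c^3/3 + 5*c^2/8 - 6*c


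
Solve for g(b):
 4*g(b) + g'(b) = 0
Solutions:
 g(b) = C1*exp(-4*b)


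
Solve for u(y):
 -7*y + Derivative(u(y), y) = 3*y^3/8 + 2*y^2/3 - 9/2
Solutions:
 u(y) = C1 + 3*y^4/32 + 2*y^3/9 + 7*y^2/2 - 9*y/2


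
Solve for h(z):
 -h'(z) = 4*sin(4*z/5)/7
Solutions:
 h(z) = C1 + 5*cos(4*z/5)/7


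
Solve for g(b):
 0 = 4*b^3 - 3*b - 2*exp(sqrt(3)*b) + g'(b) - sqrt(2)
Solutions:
 g(b) = C1 - b^4 + 3*b^2/2 + sqrt(2)*b + 2*sqrt(3)*exp(sqrt(3)*b)/3


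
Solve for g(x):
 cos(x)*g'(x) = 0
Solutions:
 g(x) = C1


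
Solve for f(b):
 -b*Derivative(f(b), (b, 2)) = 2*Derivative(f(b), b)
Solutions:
 f(b) = C1 + C2/b


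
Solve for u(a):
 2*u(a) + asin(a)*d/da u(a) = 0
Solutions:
 u(a) = C1*exp(-2*Integral(1/asin(a), a))


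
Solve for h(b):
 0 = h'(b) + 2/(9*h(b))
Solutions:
 h(b) = -sqrt(C1 - 4*b)/3
 h(b) = sqrt(C1 - 4*b)/3


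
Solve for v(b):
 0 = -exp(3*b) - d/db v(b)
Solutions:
 v(b) = C1 - exp(3*b)/3


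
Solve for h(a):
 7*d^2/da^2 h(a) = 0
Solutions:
 h(a) = C1 + C2*a


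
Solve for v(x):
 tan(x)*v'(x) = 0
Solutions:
 v(x) = C1


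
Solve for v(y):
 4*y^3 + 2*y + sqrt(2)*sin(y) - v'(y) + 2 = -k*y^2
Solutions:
 v(y) = C1 + k*y^3/3 + y^4 + y^2 + 2*y - sqrt(2)*cos(y)


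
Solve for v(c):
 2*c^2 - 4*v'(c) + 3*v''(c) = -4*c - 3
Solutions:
 v(c) = C1 + C2*exp(4*c/3) + c^3/6 + 7*c^2/8 + 33*c/16


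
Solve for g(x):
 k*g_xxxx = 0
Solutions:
 g(x) = C1 + C2*x + C3*x^2 + C4*x^3


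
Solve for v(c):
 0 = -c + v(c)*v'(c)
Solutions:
 v(c) = -sqrt(C1 + c^2)
 v(c) = sqrt(C1 + c^2)


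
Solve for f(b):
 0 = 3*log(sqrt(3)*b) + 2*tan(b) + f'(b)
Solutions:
 f(b) = C1 - 3*b*log(b) - 3*b*log(3)/2 + 3*b + 2*log(cos(b))


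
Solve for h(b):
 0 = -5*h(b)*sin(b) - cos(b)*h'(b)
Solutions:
 h(b) = C1*cos(b)^5


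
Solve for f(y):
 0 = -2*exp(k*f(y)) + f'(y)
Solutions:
 f(y) = Piecewise((log(-1/(C1*k + 2*k*y))/k, Ne(k, 0)), (nan, True))
 f(y) = Piecewise((C1 + 2*y, Eq(k, 0)), (nan, True))


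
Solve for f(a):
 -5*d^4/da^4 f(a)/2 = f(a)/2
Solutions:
 f(a) = (C1*sin(sqrt(2)*5^(3/4)*a/10) + C2*cos(sqrt(2)*5^(3/4)*a/10))*exp(-sqrt(2)*5^(3/4)*a/10) + (C3*sin(sqrt(2)*5^(3/4)*a/10) + C4*cos(sqrt(2)*5^(3/4)*a/10))*exp(sqrt(2)*5^(3/4)*a/10)


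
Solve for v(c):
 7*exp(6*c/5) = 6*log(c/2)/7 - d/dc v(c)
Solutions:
 v(c) = C1 + 6*c*log(c)/7 + 6*c*(-1 - log(2))/7 - 35*exp(6*c/5)/6


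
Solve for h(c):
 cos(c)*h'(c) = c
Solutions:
 h(c) = C1 + Integral(c/cos(c), c)


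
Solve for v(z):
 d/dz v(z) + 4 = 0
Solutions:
 v(z) = C1 - 4*z


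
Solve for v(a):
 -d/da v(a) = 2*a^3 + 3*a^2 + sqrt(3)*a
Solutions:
 v(a) = C1 - a^4/2 - a^3 - sqrt(3)*a^2/2


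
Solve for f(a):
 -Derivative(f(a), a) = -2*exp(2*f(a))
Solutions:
 f(a) = log(-sqrt(-1/(C1 + 2*a))) - log(2)/2
 f(a) = log(-1/(C1 + 2*a))/2 - log(2)/2


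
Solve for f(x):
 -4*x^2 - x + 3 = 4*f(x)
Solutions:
 f(x) = -x^2 - x/4 + 3/4


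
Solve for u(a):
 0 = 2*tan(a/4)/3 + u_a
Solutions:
 u(a) = C1 + 8*log(cos(a/4))/3


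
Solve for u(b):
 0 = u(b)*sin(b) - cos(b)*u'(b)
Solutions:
 u(b) = C1/cos(b)


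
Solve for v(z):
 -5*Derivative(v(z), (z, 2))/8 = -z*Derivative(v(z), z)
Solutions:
 v(z) = C1 + C2*erfi(2*sqrt(5)*z/5)


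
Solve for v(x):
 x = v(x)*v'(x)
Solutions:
 v(x) = -sqrt(C1 + x^2)
 v(x) = sqrt(C1 + x^2)


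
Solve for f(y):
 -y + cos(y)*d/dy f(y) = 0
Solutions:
 f(y) = C1 + Integral(y/cos(y), y)


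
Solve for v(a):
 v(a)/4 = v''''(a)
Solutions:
 v(a) = C1*exp(-sqrt(2)*a/2) + C2*exp(sqrt(2)*a/2) + C3*sin(sqrt(2)*a/2) + C4*cos(sqrt(2)*a/2)


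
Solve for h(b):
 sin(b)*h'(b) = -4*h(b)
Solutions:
 h(b) = C1*(cos(b)^2 + 2*cos(b) + 1)/(cos(b)^2 - 2*cos(b) + 1)


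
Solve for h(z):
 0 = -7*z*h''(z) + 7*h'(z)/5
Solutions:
 h(z) = C1 + C2*z^(6/5)


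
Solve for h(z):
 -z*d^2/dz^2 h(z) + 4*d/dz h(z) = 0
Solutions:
 h(z) = C1 + C2*z^5


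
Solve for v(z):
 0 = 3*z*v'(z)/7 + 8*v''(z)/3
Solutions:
 v(z) = C1 + C2*erf(3*sqrt(7)*z/28)


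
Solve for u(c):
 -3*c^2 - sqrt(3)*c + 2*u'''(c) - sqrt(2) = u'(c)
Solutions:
 u(c) = C1 + C2*exp(-sqrt(2)*c/2) + C3*exp(sqrt(2)*c/2) - c^3 - sqrt(3)*c^2/2 - 12*c - sqrt(2)*c


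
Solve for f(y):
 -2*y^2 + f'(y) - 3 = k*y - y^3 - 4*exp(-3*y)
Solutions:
 f(y) = C1 + k*y^2/2 - y^4/4 + 2*y^3/3 + 3*y + 4*exp(-3*y)/3


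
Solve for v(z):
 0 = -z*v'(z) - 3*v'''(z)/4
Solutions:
 v(z) = C1 + Integral(C2*airyai(-6^(2/3)*z/3) + C3*airybi(-6^(2/3)*z/3), z)


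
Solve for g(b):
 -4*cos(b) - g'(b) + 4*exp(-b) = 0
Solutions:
 g(b) = C1 - 4*sin(b) - 4*exp(-b)


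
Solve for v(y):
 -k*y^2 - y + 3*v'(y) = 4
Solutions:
 v(y) = C1 + k*y^3/9 + y^2/6 + 4*y/3


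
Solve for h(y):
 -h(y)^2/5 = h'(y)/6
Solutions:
 h(y) = 5/(C1 + 6*y)


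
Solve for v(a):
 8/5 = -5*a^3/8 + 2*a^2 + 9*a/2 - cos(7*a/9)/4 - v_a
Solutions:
 v(a) = C1 - 5*a^4/32 + 2*a^3/3 + 9*a^2/4 - 8*a/5 - 9*sin(7*a/9)/28


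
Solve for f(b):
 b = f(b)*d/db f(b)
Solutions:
 f(b) = -sqrt(C1 + b^2)
 f(b) = sqrt(C1 + b^2)


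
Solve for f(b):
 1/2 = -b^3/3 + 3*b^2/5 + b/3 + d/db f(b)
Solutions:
 f(b) = C1 + b^4/12 - b^3/5 - b^2/6 + b/2


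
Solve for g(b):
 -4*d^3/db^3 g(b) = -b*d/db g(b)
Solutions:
 g(b) = C1 + Integral(C2*airyai(2^(1/3)*b/2) + C3*airybi(2^(1/3)*b/2), b)


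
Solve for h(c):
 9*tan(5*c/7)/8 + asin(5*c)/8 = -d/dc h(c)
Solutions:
 h(c) = C1 - c*asin(5*c)/8 - sqrt(1 - 25*c^2)/40 + 63*log(cos(5*c/7))/40


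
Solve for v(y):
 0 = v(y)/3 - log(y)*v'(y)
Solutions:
 v(y) = C1*exp(li(y)/3)


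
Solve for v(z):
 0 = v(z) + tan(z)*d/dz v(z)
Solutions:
 v(z) = C1/sin(z)


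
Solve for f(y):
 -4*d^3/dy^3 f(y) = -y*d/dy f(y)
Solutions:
 f(y) = C1 + Integral(C2*airyai(2^(1/3)*y/2) + C3*airybi(2^(1/3)*y/2), y)


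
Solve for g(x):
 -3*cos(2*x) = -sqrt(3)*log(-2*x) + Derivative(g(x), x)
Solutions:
 g(x) = C1 + sqrt(3)*x*(log(-x) - 1) + sqrt(3)*x*log(2) - 3*sin(2*x)/2


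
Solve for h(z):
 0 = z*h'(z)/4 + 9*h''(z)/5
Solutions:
 h(z) = C1 + C2*erf(sqrt(10)*z/12)


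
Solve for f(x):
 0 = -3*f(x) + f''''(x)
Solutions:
 f(x) = C1*exp(-3^(1/4)*x) + C2*exp(3^(1/4)*x) + C3*sin(3^(1/4)*x) + C4*cos(3^(1/4)*x)


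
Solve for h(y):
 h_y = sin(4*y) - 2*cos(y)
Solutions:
 h(y) = C1 - 2*sin(y) - cos(4*y)/4


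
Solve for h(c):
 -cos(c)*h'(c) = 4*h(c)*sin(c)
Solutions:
 h(c) = C1*cos(c)^4


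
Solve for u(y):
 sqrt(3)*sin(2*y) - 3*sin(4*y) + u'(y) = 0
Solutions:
 u(y) = C1 + sqrt(3)*cos(2*y)/2 - 3*cos(4*y)/4


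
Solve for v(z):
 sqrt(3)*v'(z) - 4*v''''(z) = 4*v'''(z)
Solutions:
 v(z) = C1 + C2*exp(-z*(4/(-8 + sqrt(-64 + (8 - 27*sqrt(3))^2) + 27*sqrt(3))^(1/3) + 4 + (-8 + sqrt(-64 + (8 - 27*sqrt(3))^2) + 27*sqrt(3))^(1/3))/12)*sin(sqrt(3)*z*(-(-8 + sqrt(-64 + (8 - 27*sqrt(3))^2) + 27*sqrt(3))^(1/3) + 4/(-8 + sqrt(-64 + (8 - 27*sqrt(3))^2) + 27*sqrt(3))^(1/3))/12) + C3*exp(-z*(4/(-8 + sqrt(-64 + (8 - 27*sqrt(3))^2) + 27*sqrt(3))^(1/3) + 4 + (-8 + sqrt(-64 + (8 - 27*sqrt(3))^2) + 27*sqrt(3))^(1/3))/12)*cos(sqrt(3)*z*(-(-8 + sqrt(-64 + (8 - 27*sqrt(3))^2) + 27*sqrt(3))^(1/3) + 4/(-8 + sqrt(-64 + (8 - 27*sqrt(3))^2) + 27*sqrt(3))^(1/3))/12) + C4*exp(z*(-2 + 4/(-8 + sqrt(-64 + (8 - 27*sqrt(3))^2) + 27*sqrt(3))^(1/3) + (-8 + sqrt(-64 + (8 - 27*sqrt(3))^2) + 27*sqrt(3))^(1/3))/6)


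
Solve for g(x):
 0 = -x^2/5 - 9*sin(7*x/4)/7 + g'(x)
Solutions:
 g(x) = C1 + x^3/15 - 36*cos(7*x/4)/49


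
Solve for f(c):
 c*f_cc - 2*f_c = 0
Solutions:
 f(c) = C1 + C2*c^3


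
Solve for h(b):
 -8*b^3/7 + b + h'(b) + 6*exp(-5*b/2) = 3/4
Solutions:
 h(b) = C1 + 2*b^4/7 - b^2/2 + 3*b/4 + 12*exp(-5*b/2)/5


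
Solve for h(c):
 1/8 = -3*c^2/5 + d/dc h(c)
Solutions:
 h(c) = C1 + c^3/5 + c/8


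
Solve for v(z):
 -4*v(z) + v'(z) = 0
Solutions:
 v(z) = C1*exp(4*z)


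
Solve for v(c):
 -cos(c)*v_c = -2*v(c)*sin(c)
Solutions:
 v(c) = C1/cos(c)^2


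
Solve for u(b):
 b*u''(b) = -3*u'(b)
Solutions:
 u(b) = C1 + C2/b^2


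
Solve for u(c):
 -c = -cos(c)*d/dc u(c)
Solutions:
 u(c) = C1 + Integral(c/cos(c), c)


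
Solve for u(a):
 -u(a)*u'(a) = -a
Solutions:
 u(a) = -sqrt(C1 + a^2)
 u(a) = sqrt(C1 + a^2)


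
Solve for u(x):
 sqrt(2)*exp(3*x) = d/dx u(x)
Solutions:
 u(x) = C1 + sqrt(2)*exp(3*x)/3


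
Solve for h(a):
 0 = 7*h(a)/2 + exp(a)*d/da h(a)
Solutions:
 h(a) = C1*exp(7*exp(-a)/2)


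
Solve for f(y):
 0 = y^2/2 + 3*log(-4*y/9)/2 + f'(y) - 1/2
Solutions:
 f(y) = C1 - y^3/6 - 3*y*log(-y)/2 + y*(-3*log(2) + 2 + 3*log(3))


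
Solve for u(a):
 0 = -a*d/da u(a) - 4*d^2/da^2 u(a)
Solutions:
 u(a) = C1 + C2*erf(sqrt(2)*a/4)


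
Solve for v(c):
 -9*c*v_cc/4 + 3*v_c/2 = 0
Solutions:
 v(c) = C1 + C2*c^(5/3)


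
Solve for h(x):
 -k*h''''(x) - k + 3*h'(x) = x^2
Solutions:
 h(x) = C1 + C2*exp(3^(1/3)*x*(1/k)^(1/3)) + C3*exp(x*(-3^(1/3) + 3^(5/6)*I)*(1/k)^(1/3)/2) + C4*exp(-x*(3^(1/3) + 3^(5/6)*I)*(1/k)^(1/3)/2) + k*x/3 + x^3/9


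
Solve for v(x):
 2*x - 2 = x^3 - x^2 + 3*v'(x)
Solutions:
 v(x) = C1 - x^4/12 + x^3/9 + x^2/3 - 2*x/3


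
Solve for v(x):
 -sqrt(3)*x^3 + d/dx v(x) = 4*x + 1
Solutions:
 v(x) = C1 + sqrt(3)*x^4/4 + 2*x^2 + x


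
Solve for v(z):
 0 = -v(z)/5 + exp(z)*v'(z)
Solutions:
 v(z) = C1*exp(-exp(-z)/5)


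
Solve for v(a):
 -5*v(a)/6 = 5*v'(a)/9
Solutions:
 v(a) = C1*exp(-3*a/2)


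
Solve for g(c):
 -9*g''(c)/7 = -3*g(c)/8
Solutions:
 g(c) = C1*exp(-sqrt(42)*c/12) + C2*exp(sqrt(42)*c/12)


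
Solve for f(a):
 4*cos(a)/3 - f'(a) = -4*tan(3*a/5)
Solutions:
 f(a) = C1 - 20*log(cos(3*a/5))/3 + 4*sin(a)/3


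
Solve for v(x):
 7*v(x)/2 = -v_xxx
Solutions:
 v(x) = C3*exp(-2^(2/3)*7^(1/3)*x/2) + (C1*sin(2^(2/3)*sqrt(3)*7^(1/3)*x/4) + C2*cos(2^(2/3)*sqrt(3)*7^(1/3)*x/4))*exp(2^(2/3)*7^(1/3)*x/4)


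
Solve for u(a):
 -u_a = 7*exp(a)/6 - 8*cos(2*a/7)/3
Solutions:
 u(a) = C1 - 7*exp(a)/6 + 28*sin(2*a/7)/3


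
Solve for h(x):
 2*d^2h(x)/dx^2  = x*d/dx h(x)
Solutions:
 h(x) = C1 + C2*erfi(x/2)


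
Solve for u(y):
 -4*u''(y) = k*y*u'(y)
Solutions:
 u(y) = Piecewise((-sqrt(2)*sqrt(pi)*C1*erf(sqrt(2)*sqrt(k)*y/4)/sqrt(k) - C2, (k > 0) | (k < 0)), (-C1*y - C2, True))


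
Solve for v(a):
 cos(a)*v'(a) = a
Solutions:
 v(a) = C1 + Integral(a/cos(a), a)


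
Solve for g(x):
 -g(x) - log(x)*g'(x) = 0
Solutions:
 g(x) = C1*exp(-li(x))


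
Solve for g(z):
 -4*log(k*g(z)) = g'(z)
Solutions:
 li(k*g(z))/k = C1 - 4*z


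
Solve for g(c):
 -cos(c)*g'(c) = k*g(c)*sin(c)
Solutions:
 g(c) = C1*exp(k*log(cos(c)))


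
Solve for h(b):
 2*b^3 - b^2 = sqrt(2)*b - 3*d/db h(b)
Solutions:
 h(b) = C1 - b^4/6 + b^3/9 + sqrt(2)*b^2/6


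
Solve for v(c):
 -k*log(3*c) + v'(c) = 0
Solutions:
 v(c) = C1 + c*k*log(c) - c*k + c*k*log(3)


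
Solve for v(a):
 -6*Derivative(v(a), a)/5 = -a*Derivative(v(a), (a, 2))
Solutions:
 v(a) = C1 + C2*a^(11/5)


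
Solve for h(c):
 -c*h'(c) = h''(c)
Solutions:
 h(c) = C1 + C2*erf(sqrt(2)*c/2)


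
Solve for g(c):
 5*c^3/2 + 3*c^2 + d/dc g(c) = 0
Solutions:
 g(c) = C1 - 5*c^4/8 - c^3


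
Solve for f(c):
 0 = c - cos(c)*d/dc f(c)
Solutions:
 f(c) = C1 + Integral(c/cos(c), c)


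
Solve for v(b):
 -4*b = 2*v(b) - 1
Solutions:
 v(b) = 1/2 - 2*b


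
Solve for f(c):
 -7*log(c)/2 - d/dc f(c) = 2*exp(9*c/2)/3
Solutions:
 f(c) = C1 - 7*c*log(c)/2 + 7*c/2 - 4*exp(9*c/2)/27


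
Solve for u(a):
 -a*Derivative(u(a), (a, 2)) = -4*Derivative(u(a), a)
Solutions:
 u(a) = C1 + C2*a^5


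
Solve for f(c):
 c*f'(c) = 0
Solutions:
 f(c) = C1


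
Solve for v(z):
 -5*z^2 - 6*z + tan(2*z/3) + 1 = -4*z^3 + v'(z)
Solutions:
 v(z) = C1 + z^4 - 5*z^3/3 - 3*z^2 + z - 3*log(cos(2*z/3))/2


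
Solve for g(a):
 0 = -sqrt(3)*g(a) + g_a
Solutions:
 g(a) = C1*exp(sqrt(3)*a)


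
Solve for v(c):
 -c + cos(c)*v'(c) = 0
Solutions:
 v(c) = C1 + Integral(c/cos(c), c)


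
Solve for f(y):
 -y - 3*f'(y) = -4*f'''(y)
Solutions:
 f(y) = C1 + C2*exp(-sqrt(3)*y/2) + C3*exp(sqrt(3)*y/2) - y^2/6


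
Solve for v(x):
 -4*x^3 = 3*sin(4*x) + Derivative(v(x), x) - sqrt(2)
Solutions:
 v(x) = C1 - x^4 + sqrt(2)*x + 3*cos(4*x)/4


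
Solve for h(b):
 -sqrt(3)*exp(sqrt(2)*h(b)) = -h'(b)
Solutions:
 h(b) = sqrt(2)*(2*log(-1/(C1 + sqrt(3)*b)) - log(2))/4


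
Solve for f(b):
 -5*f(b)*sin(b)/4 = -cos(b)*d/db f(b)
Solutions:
 f(b) = C1/cos(b)^(5/4)


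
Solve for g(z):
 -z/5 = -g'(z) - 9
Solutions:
 g(z) = C1 + z^2/10 - 9*z


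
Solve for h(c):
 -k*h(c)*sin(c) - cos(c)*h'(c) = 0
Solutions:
 h(c) = C1*exp(k*log(cos(c)))


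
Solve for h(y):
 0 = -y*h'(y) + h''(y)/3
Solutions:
 h(y) = C1 + C2*erfi(sqrt(6)*y/2)


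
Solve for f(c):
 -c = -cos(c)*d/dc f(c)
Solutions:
 f(c) = C1 + Integral(c/cos(c), c)


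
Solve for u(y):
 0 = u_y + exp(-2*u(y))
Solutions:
 u(y) = log(-sqrt(C1 - 2*y))
 u(y) = log(C1 - 2*y)/2


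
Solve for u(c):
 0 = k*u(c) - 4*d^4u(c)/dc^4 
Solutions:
 u(c) = C1*exp(-sqrt(2)*c*k^(1/4)/2) + C2*exp(sqrt(2)*c*k^(1/4)/2) + C3*exp(-sqrt(2)*I*c*k^(1/4)/2) + C4*exp(sqrt(2)*I*c*k^(1/4)/2)


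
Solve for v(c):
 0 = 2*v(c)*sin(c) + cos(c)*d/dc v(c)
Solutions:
 v(c) = C1*cos(c)^2


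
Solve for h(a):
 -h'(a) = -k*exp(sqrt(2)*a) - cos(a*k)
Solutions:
 h(a) = C1 + sqrt(2)*k*exp(sqrt(2)*a)/2 + sin(a*k)/k


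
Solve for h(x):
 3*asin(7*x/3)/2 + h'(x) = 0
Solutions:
 h(x) = C1 - 3*x*asin(7*x/3)/2 - 3*sqrt(9 - 49*x^2)/14


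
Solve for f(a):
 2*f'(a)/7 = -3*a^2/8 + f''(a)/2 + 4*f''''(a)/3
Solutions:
 f(a) = C1 + C2*exp(a*(-98^(1/3)*(24 + sqrt(674))^(1/3) + 7*28^(1/3)/(24 + sqrt(674))^(1/3))/56)*sin(sqrt(3)*a*(7*28^(1/3)/(24 + sqrt(674))^(1/3) + 98^(1/3)*(24 + sqrt(674))^(1/3))/56) + C3*exp(a*(-98^(1/3)*(24 + sqrt(674))^(1/3) + 7*28^(1/3)/(24 + sqrt(674))^(1/3))/56)*cos(sqrt(3)*a*(7*28^(1/3)/(24 + sqrt(674))^(1/3) + 98^(1/3)*(24 + sqrt(674))^(1/3))/56) + C4*exp(-a*(-98^(1/3)*(24 + sqrt(674))^(1/3) + 7*28^(1/3)/(24 + sqrt(674))^(1/3))/28) - 7*a^3/16 - 147*a^2/64 - 1029*a/128


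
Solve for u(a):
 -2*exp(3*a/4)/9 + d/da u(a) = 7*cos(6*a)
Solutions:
 u(a) = C1 + 8*exp(3*a/4)/27 + 7*sin(6*a)/6


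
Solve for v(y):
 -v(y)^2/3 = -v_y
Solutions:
 v(y) = -3/(C1 + y)


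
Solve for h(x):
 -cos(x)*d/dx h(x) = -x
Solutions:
 h(x) = C1 + Integral(x/cos(x), x)


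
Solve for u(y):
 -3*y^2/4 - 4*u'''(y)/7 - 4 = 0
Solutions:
 u(y) = C1 + C2*y + C3*y^2 - 7*y^5/320 - 7*y^3/6


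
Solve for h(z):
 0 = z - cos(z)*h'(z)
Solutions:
 h(z) = C1 + Integral(z/cos(z), z)


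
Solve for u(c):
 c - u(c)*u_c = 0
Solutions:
 u(c) = -sqrt(C1 + c^2)
 u(c) = sqrt(C1 + c^2)


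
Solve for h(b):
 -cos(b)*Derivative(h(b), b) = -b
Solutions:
 h(b) = C1 + Integral(b/cos(b), b)


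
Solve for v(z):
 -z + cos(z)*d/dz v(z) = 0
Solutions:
 v(z) = C1 + Integral(z/cos(z), z)


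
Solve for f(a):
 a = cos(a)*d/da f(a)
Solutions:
 f(a) = C1 + Integral(a/cos(a), a)


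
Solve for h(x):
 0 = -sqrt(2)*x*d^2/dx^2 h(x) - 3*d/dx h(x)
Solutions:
 h(x) = C1 + C2*x^(1 - 3*sqrt(2)/2)


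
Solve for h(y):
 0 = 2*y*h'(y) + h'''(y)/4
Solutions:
 h(y) = C1 + Integral(C2*airyai(-2*y) + C3*airybi(-2*y), y)


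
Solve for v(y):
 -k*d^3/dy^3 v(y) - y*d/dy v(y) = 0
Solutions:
 v(y) = C1 + Integral(C2*airyai(y*(-1/k)^(1/3)) + C3*airybi(y*(-1/k)^(1/3)), y)


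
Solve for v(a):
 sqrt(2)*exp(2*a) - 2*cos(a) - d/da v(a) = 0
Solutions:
 v(a) = C1 + sqrt(2)*exp(2*a)/2 - 2*sin(a)


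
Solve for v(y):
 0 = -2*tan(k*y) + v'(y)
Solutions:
 v(y) = C1 + 2*Piecewise((-log(cos(k*y))/k, Ne(k, 0)), (0, True))


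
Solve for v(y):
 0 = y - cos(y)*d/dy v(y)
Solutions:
 v(y) = C1 + Integral(y/cos(y), y)


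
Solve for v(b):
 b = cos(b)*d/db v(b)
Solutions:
 v(b) = C1 + Integral(b/cos(b), b)


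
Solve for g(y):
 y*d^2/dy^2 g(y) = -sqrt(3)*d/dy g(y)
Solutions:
 g(y) = C1 + C2*y^(1 - sqrt(3))


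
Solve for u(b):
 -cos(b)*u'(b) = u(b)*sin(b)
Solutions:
 u(b) = C1*cos(b)


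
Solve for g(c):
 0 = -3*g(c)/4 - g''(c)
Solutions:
 g(c) = C1*sin(sqrt(3)*c/2) + C2*cos(sqrt(3)*c/2)


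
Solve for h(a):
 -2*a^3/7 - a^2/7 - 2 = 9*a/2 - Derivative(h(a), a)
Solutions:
 h(a) = C1 + a^4/14 + a^3/21 + 9*a^2/4 + 2*a


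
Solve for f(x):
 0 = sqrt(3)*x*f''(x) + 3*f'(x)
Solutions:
 f(x) = C1 + C2*x^(1 - sqrt(3))


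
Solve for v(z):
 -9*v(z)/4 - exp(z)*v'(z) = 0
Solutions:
 v(z) = C1*exp(9*exp(-z)/4)


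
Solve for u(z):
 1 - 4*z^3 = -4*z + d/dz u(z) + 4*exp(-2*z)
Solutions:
 u(z) = C1 - z^4 + 2*z^2 + z + 2*exp(-2*z)


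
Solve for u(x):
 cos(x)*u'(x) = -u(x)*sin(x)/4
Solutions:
 u(x) = C1*cos(x)^(1/4)


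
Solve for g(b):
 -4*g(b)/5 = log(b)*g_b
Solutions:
 g(b) = C1*exp(-4*li(b)/5)


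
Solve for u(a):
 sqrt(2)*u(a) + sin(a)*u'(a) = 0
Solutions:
 u(a) = C1*(cos(a) + 1)^(sqrt(2)/2)/(cos(a) - 1)^(sqrt(2)/2)


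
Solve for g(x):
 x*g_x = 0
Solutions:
 g(x) = C1


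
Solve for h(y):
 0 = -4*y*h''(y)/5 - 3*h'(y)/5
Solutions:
 h(y) = C1 + C2*y^(1/4)


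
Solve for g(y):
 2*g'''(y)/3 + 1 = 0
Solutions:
 g(y) = C1 + C2*y + C3*y^2 - y^3/4


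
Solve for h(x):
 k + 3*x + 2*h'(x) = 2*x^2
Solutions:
 h(x) = C1 - k*x/2 + x^3/3 - 3*x^2/4


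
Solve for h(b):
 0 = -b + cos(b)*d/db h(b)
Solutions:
 h(b) = C1 + Integral(b/cos(b), b)


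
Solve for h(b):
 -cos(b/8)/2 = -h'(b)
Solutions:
 h(b) = C1 + 4*sin(b/8)


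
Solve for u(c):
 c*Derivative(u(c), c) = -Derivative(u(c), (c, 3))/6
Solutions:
 u(c) = C1 + Integral(C2*airyai(-6^(1/3)*c) + C3*airybi(-6^(1/3)*c), c)


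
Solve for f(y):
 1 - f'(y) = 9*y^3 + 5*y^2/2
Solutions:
 f(y) = C1 - 9*y^4/4 - 5*y^3/6 + y


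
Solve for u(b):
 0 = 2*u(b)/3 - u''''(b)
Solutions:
 u(b) = C1*exp(-2^(1/4)*3^(3/4)*b/3) + C2*exp(2^(1/4)*3^(3/4)*b/3) + C3*sin(2^(1/4)*3^(3/4)*b/3) + C4*cos(2^(1/4)*3^(3/4)*b/3)


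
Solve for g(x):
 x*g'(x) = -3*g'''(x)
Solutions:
 g(x) = C1 + Integral(C2*airyai(-3^(2/3)*x/3) + C3*airybi(-3^(2/3)*x/3), x)


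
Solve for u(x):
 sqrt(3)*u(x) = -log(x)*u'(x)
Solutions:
 u(x) = C1*exp(-sqrt(3)*li(x))


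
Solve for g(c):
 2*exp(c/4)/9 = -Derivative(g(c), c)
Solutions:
 g(c) = C1 - 8*exp(c/4)/9


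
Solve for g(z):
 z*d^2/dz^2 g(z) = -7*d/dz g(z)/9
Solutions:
 g(z) = C1 + C2*z^(2/9)


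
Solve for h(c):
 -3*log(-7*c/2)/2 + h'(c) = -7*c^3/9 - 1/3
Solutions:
 h(c) = C1 - 7*c^4/36 + 3*c*log(-c)/2 + c*(-11 - 9*log(2) + 9*log(7))/6


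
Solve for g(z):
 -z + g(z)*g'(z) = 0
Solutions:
 g(z) = -sqrt(C1 + z^2)
 g(z) = sqrt(C1 + z^2)


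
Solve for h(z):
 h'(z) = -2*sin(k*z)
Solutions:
 h(z) = C1 + 2*cos(k*z)/k


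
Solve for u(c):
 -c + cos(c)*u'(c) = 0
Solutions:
 u(c) = C1 + Integral(c/cos(c), c)


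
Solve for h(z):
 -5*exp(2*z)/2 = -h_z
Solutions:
 h(z) = C1 + 5*exp(2*z)/4


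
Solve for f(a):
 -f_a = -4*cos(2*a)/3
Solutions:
 f(a) = C1 + 2*sin(2*a)/3


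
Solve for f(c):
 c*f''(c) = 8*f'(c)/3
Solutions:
 f(c) = C1 + C2*c^(11/3)


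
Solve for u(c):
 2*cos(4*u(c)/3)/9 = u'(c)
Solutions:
 -2*c/9 - 3*log(sin(4*u(c)/3) - 1)/8 + 3*log(sin(4*u(c)/3) + 1)/8 = C1


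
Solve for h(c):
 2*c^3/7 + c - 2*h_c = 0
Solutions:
 h(c) = C1 + c^4/28 + c^2/4


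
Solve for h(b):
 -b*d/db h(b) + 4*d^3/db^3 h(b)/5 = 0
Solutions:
 h(b) = C1 + Integral(C2*airyai(10^(1/3)*b/2) + C3*airybi(10^(1/3)*b/2), b)


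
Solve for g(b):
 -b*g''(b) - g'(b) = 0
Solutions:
 g(b) = C1 + C2*log(b)


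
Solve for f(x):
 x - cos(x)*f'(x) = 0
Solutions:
 f(x) = C1 + Integral(x/cos(x), x)


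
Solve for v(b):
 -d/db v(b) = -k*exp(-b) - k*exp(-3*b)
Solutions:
 v(b) = C1 - k*exp(-b) - k*exp(-3*b)/3


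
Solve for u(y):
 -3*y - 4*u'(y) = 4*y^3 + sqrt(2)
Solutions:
 u(y) = C1 - y^4/4 - 3*y^2/8 - sqrt(2)*y/4


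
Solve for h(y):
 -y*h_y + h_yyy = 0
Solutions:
 h(y) = C1 + Integral(C2*airyai(y) + C3*airybi(y), y)


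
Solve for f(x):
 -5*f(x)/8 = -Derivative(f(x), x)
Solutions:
 f(x) = C1*exp(5*x/8)


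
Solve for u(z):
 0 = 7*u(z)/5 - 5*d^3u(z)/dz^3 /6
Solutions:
 u(z) = C3*exp(210^(1/3)*z/5) + (C1*sin(3^(5/6)*70^(1/3)*z/10) + C2*cos(3^(5/6)*70^(1/3)*z/10))*exp(-210^(1/3)*z/10)


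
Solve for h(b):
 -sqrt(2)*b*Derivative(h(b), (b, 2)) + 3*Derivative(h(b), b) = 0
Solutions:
 h(b) = C1 + C2*b^(1 + 3*sqrt(2)/2)


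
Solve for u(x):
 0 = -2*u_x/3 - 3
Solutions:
 u(x) = C1 - 9*x/2


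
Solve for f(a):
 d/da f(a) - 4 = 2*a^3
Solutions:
 f(a) = C1 + a^4/2 + 4*a


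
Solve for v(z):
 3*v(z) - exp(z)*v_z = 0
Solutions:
 v(z) = C1*exp(-3*exp(-z))


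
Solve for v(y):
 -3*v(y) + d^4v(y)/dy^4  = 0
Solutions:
 v(y) = C1*exp(-3^(1/4)*y) + C2*exp(3^(1/4)*y) + C3*sin(3^(1/4)*y) + C4*cos(3^(1/4)*y)


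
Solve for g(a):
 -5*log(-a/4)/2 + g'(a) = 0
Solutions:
 g(a) = C1 + 5*a*log(-a)/2 + a*(-5*log(2) - 5/2)


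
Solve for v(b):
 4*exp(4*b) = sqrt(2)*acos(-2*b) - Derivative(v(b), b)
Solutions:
 v(b) = C1 + sqrt(2)*(b*acos(-2*b) + sqrt(1 - 4*b^2)/2) - exp(4*b)


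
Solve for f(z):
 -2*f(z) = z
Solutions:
 f(z) = -z/2


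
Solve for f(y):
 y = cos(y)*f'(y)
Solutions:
 f(y) = C1 + Integral(y/cos(y), y)


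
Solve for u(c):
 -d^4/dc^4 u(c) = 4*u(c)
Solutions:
 u(c) = (C1*sin(c) + C2*cos(c))*exp(-c) + (C3*sin(c) + C4*cos(c))*exp(c)


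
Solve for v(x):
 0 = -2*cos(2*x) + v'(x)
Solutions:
 v(x) = C1 + sin(2*x)


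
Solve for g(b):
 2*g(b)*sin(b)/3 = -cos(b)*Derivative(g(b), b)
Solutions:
 g(b) = C1*cos(b)^(2/3)


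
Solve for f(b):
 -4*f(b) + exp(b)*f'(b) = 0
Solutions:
 f(b) = C1*exp(-4*exp(-b))


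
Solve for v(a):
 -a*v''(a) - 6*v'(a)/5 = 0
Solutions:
 v(a) = C1 + C2/a^(1/5)


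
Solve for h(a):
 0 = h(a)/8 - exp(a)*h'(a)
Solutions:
 h(a) = C1*exp(-exp(-a)/8)


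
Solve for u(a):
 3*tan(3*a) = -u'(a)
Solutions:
 u(a) = C1 + log(cos(3*a))


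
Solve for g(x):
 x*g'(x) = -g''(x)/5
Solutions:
 g(x) = C1 + C2*erf(sqrt(10)*x/2)


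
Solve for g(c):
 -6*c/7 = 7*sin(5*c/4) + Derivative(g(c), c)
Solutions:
 g(c) = C1 - 3*c^2/7 + 28*cos(5*c/4)/5


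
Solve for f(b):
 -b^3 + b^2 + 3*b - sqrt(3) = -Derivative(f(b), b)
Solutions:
 f(b) = C1 + b^4/4 - b^3/3 - 3*b^2/2 + sqrt(3)*b


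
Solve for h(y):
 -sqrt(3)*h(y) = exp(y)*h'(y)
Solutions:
 h(y) = C1*exp(sqrt(3)*exp(-y))


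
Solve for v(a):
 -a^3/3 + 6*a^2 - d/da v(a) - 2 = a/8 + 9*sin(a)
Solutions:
 v(a) = C1 - a^4/12 + 2*a^3 - a^2/16 - 2*a + 9*cos(a)


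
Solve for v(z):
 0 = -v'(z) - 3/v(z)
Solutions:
 v(z) = -sqrt(C1 - 6*z)
 v(z) = sqrt(C1 - 6*z)


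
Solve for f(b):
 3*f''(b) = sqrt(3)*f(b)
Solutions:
 f(b) = C1*exp(-3^(3/4)*b/3) + C2*exp(3^(3/4)*b/3)


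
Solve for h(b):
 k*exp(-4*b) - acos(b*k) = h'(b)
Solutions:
 h(b) = C1 - Piecewise((b*acos(b*k) + k*exp(-4*b)/4 - sqrt(-b^2*k^2 + 1)/k, Ne(k, 0)), (pi*b/2, True))


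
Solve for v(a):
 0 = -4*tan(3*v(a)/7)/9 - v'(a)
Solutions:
 v(a) = -7*asin(C1*exp(-4*a/21))/3 + 7*pi/3
 v(a) = 7*asin(C1*exp(-4*a/21))/3


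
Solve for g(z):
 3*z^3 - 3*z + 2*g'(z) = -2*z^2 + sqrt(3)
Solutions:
 g(z) = C1 - 3*z^4/8 - z^3/3 + 3*z^2/4 + sqrt(3)*z/2


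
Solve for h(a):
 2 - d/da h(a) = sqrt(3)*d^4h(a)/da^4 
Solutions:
 h(a) = C1 + C4*exp(-3^(5/6)*a/3) + 2*a + (C2*sin(3^(1/3)*a/2) + C3*cos(3^(1/3)*a/2))*exp(3^(5/6)*a/6)


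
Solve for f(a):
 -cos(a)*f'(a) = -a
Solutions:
 f(a) = C1 + Integral(a/cos(a), a)


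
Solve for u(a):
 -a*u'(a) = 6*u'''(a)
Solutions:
 u(a) = C1 + Integral(C2*airyai(-6^(2/3)*a/6) + C3*airybi(-6^(2/3)*a/6), a)


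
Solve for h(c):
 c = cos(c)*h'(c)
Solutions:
 h(c) = C1 + Integral(c/cos(c), c)


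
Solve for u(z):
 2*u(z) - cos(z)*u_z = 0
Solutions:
 u(z) = C1*(sin(z) + 1)/(sin(z) - 1)


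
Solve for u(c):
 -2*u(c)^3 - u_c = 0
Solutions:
 u(c) = -sqrt(2)*sqrt(-1/(C1 - 2*c))/2
 u(c) = sqrt(2)*sqrt(-1/(C1 - 2*c))/2


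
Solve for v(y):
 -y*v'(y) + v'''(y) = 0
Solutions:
 v(y) = C1 + Integral(C2*airyai(y) + C3*airybi(y), y)


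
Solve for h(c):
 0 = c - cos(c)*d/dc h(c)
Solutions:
 h(c) = C1 + Integral(c/cos(c), c)


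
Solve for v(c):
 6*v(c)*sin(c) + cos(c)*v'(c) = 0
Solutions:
 v(c) = C1*cos(c)^6


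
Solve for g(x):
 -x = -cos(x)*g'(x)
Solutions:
 g(x) = C1 + Integral(x/cos(x), x)


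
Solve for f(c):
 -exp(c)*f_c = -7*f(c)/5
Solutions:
 f(c) = C1*exp(-7*exp(-c)/5)


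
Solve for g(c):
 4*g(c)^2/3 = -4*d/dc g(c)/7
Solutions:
 g(c) = 3/(C1 + 7*c)


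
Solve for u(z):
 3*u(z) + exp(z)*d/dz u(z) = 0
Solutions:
 u(z) = C1*exp(3*exp(-z))


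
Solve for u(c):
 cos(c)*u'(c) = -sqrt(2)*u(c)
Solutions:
 u(c) = C1*(sin(c) - 1)^(sqrt(2)/2)/(sin(c) + 1)^(sqrt(2)/2)


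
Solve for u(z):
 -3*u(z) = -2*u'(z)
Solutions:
 u(z) = C1*exp(3*z/2)


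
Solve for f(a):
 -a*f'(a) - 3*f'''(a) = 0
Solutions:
 f(a) = C1 + Integral(C2*airyai(-3^(2/3)*a/3) + C3*airybi(-3^(2/3)*a/3), a)


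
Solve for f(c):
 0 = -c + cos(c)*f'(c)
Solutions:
 f(c) = C1 + Integral(c/cos(c), c)


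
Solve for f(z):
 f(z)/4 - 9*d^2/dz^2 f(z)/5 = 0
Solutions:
 f(z) = C1*exp(-sqrt(5)*z/6) + C2*exp(sqrt(5)*z/6)


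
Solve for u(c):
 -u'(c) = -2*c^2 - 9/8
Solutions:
 u(c) = C1 + 2*c^3/3 + 9*c/8


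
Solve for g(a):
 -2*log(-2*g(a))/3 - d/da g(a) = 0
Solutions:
 3*Integral(1/(log(-_y) + log(2)), (_y, g(a)))/2 = C1 - a


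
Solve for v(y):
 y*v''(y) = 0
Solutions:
 v(y) = C1 + C2*y


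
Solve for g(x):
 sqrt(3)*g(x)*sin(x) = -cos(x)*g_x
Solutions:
 g(x) = C1*cos(x)^(sqrt(3))


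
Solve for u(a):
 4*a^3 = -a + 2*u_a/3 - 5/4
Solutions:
 u(a) = C1 + 3*a^4/2 + 3*a^2/4 + 15*a/8


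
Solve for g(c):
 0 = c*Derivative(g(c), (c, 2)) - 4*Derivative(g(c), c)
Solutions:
 g(c) = C1 + C2*c^5


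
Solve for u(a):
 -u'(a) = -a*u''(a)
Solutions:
 u(a) = C1 + C2*a^2


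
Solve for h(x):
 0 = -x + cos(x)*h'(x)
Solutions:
 h(x) = C1 + Integral(x/cos(x), x)


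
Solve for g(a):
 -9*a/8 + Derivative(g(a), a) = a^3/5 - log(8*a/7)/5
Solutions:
 g(a) = C1 + a^4/20 + 9*a^2/16 - a*log(a)/5 - 3*a*log(2)/5 + a/5 + a*log(7)/5


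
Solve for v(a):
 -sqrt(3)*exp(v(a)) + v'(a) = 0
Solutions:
 v(a) = log(-1/(C1 + sqrt(3)*a))


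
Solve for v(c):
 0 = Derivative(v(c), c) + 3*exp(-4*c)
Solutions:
 v(c) = C1 + 3*exp(-4*c)/4
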